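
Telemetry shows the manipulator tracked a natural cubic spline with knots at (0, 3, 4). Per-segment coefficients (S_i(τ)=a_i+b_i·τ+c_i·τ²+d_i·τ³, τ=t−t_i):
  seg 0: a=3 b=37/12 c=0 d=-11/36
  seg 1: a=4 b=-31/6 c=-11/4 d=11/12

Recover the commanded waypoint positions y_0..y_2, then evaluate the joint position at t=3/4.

y_0 = S_0(0) = a_0 = 3
y_1 = S_1(0) = a_1 = 4
y_2 = S_1(1) = -3
t_q=3/4 is in segment 0 (τ=3/4); S_0(τ)=1327/256

y_0=3 y_1=4 y_2=-3
S(3/4) = 1327/256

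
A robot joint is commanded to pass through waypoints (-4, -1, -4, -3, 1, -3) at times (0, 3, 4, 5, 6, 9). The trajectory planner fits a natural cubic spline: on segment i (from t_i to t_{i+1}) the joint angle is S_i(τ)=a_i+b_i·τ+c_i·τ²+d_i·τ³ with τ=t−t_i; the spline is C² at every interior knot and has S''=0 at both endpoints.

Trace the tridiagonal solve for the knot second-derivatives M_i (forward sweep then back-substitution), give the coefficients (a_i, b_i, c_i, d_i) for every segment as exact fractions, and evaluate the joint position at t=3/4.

  seg 0: a=-4 b=2573/897 c=0 d=-1676/8073
  seg 1: a=-1 b=-2455/897 c=-1676/897 d=480/299
  seg 2: a=-4 b=-1487/897 c=2644/897 d=-20/69
  seg 3: a=-3 b=1007/299 c=1864/897 d=-1297/897
  seg 4: a=1 b=2858/897 c=-2027/897 d=2027/8073
S(3/4) = -9263/4784

Δ: Δ0=1, Δ1=-3, Δ2=1, Δ3=4, Δ4=-4/3
row 1: diag=8, rhs=-24; c'=1/8, d'=-3
row 2: denom=4−1·1/8=31/8; d'=(24−1·-3)/(31/8)=216/31
row 3: denom=4−1·8/31=116/31; d'=(18−1·216/31)/(116/31)=171/58
row 4: denom=8−1·31/116=897/116; d'=(-32−1·171/58)/(897/116)=-4054/897
back: M4=-4054/897
back: M3=171/58−31/116·-4054/897=3728/897
back: M2=216/31−8/31·3728/897=5288/897
back: M1=-3−1/8·5288/897=-3352/897
M: M0=0, M1=-3352/897, M2=5288/897, M3=3728/897, M4=-4054/897, M5=0
seg 0: a=-4, c=M0/2=0, d=(M1−M0)/(6·3)=-1676/8073, b=Δ0−h0·(2M0+M1)/6=2573/897
seg 1: a=-1, c=M1/2=-1676/897, d=(M2−M1)/(6·1)=480/299, b=Δ1−h1·(2M1+M2)/6=-2455/897
seg 2: a=-4, c=M2/2=2644/897, d=(M3−M2)/(6·1)=-20/69, b=Δ2−h2·(2M2+M3)/6=-1487/897
seg 3: a=-3, c=M3/2=1864/897, d=(M4−M3)/(6·1)=-1297/897, b=Δ3−h3·(2M3+M4)/6=1007/299
seg 4: a=1, c=M4/2=-2027/897, d=(M5−M4)/(6·3)=2027/8073, b=Δ4−h4·(2M4+M5)/6=2858/897
t_q=3/4 → seg 0, τ=3/4; S=-4+2573/897·τ+0·τ²+-1676/8073·τ³=-9263/4784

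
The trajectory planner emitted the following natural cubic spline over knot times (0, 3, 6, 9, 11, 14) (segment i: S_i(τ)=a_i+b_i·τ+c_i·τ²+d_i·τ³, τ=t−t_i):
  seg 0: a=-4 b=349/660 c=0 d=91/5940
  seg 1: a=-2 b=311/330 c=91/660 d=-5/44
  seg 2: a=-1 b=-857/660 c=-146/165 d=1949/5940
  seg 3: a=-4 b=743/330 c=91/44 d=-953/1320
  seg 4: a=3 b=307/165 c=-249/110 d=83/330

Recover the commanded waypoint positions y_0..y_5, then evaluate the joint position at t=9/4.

y_0 = S_0(0) = a_0 = -4
y_1 = S_1(0) = a_1 = -2
y_2 = S_2(0) = a_2 = -1
y_3 = S_3(0) = a_3 = -4
y_4 = S_4(0) = a_4 = 3
y_5 = S_4(3) = -5
t_q=9/4 is in segment 0 (τ=9/4); S_0(τ)=-37111/14080

y_0=-4 y_1=-2 y_2=-1 y_3=-4 y_4=3 y_5=-5
S(9/4) = -37111/14080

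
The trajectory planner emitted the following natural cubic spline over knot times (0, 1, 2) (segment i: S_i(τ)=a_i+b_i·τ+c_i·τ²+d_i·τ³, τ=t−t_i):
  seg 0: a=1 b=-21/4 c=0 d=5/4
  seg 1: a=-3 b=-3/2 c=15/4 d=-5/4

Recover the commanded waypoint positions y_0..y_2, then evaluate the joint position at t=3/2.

y_0 = S_0(0) = a_0 = 1
y_1 = S_1(0) = a_1 = -3
y_2 = S_1(1) = -2
t_q=3/2 is in segment 1 (τ=1/2); S_1(τ)=-95/32

y_0=1 y_1=-3 y_2=-2
S(3/2) = -95/32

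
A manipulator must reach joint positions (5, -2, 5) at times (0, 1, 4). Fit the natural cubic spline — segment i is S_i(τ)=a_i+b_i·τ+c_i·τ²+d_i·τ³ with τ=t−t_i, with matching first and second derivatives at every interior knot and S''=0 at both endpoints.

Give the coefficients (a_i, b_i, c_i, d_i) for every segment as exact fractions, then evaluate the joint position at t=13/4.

  seg 0: a=5 b=-49/6 c=0 d=7/6
  seg 1: a=-2 b=-14/3 c=7/2 d=-7/18
S(13/4) = 101/128

Δ: Δ0=-7, Δ1=7/3
row 1: diag=8, rhs=56; c'=3/8, d'=7
back: M1=7
M: M0=0, M1=7, M2=0
seg 0: a=5, c=M0/2=0, d=(M1−M0)/(6·1)=7/6, b=Δ0−h0·(2M0+M1)/6=-49/6
seg 1: a=-2, c=M1/2=7/2, d=(M2−M1)/(6·3)=-7/18, b=Δ1−h1·(2M1+M2)/6=-14/3
t_q=13/4 → seg 1, τ=9/4; S=-2+-14/3·τ+7/2·τ²+-7/18·τ³=101/128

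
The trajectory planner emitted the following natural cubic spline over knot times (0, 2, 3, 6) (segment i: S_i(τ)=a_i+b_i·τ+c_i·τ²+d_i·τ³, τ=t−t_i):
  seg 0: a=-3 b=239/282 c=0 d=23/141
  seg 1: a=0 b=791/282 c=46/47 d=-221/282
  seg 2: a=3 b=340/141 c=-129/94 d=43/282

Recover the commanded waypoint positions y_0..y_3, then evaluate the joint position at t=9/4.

y_0=-3 y_1=0 y_2=3 y_3=2
S(9/4) = 4513/6016

y_0 = S_0(0) = a_0 = -3
y_1 = S_1(0) = a_1 = 0
y_2 = S_2(0) = a_2 = 3
y_3 = S_2(3) = 2
t_q=9/4 is in segment 1 (τ=1/4); S_1(τ)=4513/6016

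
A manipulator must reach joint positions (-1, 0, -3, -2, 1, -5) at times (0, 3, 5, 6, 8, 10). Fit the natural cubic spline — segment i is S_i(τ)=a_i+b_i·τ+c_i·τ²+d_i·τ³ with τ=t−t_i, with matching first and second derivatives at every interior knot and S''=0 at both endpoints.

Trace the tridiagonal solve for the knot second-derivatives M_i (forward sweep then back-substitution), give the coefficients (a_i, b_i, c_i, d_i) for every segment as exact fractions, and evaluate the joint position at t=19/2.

  seg 0: a=-1 b=4177/3576 c=0 d=-995/10728
  seg 1: a=0 b=-2389/1788 c=-995/1192 d=673/1788
  seg 2: a=-3 b=-283/1788 c=1697/1192 d=-949/3576
  seg 3: a=-2 b=6769/3576 c=187/298 d=-5893/14304
  seg 4: a=1 b=-967/1788 c=-4397/2384 d=4397/14304
S(19/2) = -111519/38144

Δ: Δ0=1/3, Δ1=-3/2, Δ2=1, Δ3=3/2, Δ4=-3
row 1: diag=10, rhs=-11; c'=1/5, d'=-11/10
row 2: denom=6−2·1/5=28/5; d'=(15−2·-11/10)/(28/5)=43/14
row 3: denom=6−1·5/28=163/28; d'=(3−1·43/14)/(163/28)=-2/163
row 4: denom=8−2·56/163=1192/163; d'=(-27−2·-2/163)/(1192/163)=-4397/1192
back: M4=-4397/1192
back: M3=-2/163−56/163·-4397/1192=187/149
back: M2=43/14−5/28·187/149=1697/596
back: M1=-11/10−1/5·1697/596=-995/596
M: M0=0, M1=-995/596, M2=1697/596, M3=187/149, M4=-4397/1192, M5=0
seg 0: a=-1, c=M0/2=0, d=(M1−M0)/(6·3)=-995/10728, b=Δ0−h0·(2M0+M1)/6=4177/3576
seg 1: a=0, c=M1/2=-995/1192, d=(M2−M1)/(6·2)=673/1788, b=Δ1−h1·(2M1+M2)/6=-2389/1788
seg 2: a=-3, c=M2/2=1697/1192, d=(M3−M2)/(6·1)=-949/3576, b=Δ2−h2·(2M2+M3)/6=-283/1788
seg 3: a=-2, c=M3/2=187/298, d=(M4−M3)/(6·2)=-5893/14304, b=Δ3−h3·(2M3+M4)/6=6769/3576
seg 4: a=1, c=M4/2=-4397/2384, d=(M5−M4)/(6·2)=4397/14304, b=Δ4−h4·(2M4+M5)/6=-967/1788
t_q=19/2 → seg 4, τ=3/2; S=1+-967/1788·τ+-4397/2384·τ²+4397/14304·τ³=-111519/38144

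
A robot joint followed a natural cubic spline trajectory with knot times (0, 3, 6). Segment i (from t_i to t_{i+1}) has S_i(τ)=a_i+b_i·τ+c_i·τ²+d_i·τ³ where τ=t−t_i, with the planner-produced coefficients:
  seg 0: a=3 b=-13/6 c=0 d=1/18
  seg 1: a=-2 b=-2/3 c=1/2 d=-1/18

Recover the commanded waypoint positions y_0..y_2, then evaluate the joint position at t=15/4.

y_0=3 y_1=-2 y_2=-1
S(15/4) = -287/128

y_0 = S_0(0) = a_0 = 3
y_1 = S_1(0) = a_1 = -2
y_2 = S_1(3) = -1
t_q=15/4 is in segment 1 (τ=3/4); S_1(τ)=-287/128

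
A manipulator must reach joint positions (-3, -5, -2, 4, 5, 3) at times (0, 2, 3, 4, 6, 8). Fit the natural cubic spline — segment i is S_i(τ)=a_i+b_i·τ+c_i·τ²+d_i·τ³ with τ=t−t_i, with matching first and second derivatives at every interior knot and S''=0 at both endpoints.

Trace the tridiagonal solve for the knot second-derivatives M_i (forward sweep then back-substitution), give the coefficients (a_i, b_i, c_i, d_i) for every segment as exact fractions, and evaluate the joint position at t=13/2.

  seg 0: a=-3 b=-981/482 c=0 d=499/1928
  seg 1: a=-5 b=258/241 c=1497/964 d=363/964
  seg 2: a=-2 b=5115/964 c=1293/482 d=-1917/964
  seg 3: a=4 b=1134/241 c=-3165/964 d=569/964
  seg 4: a=5 b=-324/241 c=249/964 d=-83/1928
S(13/2) = 67665/15424

Δ: Δ0=-1, Δ1=3, Δ2=6, Δ3=1/2, Δ4=-1
row 1: diag=6, rhs=24; c'=1/6, d'=4
row 2: denom=4−1·1/6=23/6; d'=(18−1·4)/(23/6)=84/23
row 3: denom=6−1·6/23=132/23; d'=(-33−1·84/23)/(132/23)=-281/44
row 4: denom=8−2·23/66=241/33; d'=(-9−2·-281/44)/(241/33)=249/482
back: M4=249/482
back: M3=-281/44−23/66·249/482=-3165/482
back: M2=84/23−6/23·-3165/482=1293/241
back: M1=4−1/6·1293/241=1497/482
M: M0=0, M1=1497/482, M2=1293/241, M3=-3165/482, M4=249/482, M5=0
seg 0: a=-3, c=M0/2=0, d=(M1−M0)/(6·2)=499/1928, b=Δ0−h0·(2M0+M1)/6=-981/482
seg 1: a=-5, c=M1/2=1497/964, d=(M2−M1)/(6·1)=363/964, b=Δ1−h1·(2M1+M2)/6=258/241
seg 2: a=-2, c=M2/2=1293/482, d=(M3−M2)/(6·1)=-1917/964, b=Δ2−h2·(2M2+M3)/6=5115/964
seg 3: a=4, c=M3/2=-3165/964, d=(M4−M3)/(6·2)=569/964, b=Δ3−h3·(2M3+M4)/6=1134/241
seg 4: a=5, c=M4/2=249/964, d=(M5−M4)/(6·2)=-83/1928, b=Δ4−h4·(2M4+M5)/6=-324/241
t_q=13/2 → seg 4, τ=1/2; S=5+-324/241·τ+249/964·τ²+-83/1928·τ³=67665/15424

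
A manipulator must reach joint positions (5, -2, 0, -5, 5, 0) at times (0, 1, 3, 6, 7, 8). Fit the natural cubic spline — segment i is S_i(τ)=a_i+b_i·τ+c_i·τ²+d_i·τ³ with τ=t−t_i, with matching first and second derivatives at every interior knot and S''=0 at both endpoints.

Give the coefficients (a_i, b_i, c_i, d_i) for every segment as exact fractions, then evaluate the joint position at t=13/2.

  seg 0: a=5 b=-20051/2280 c=0 d=4091/2280
  seg 1: a=-2 b=-3889/1140 c=4091/760 d=-1811/1140
  seg 2: a=0 b=-215/228 c=-3153/760 d=8909/6840
  seg 3: a=-5 b=21277/2280 c=1439/190 d=-3149/456
  seg 4: a=5 b=4289/1140 c=-9989/760 d=9989/2280
S(13/2) = 4233/6080

Δ: Δ0=-7, Δ1=1, Δ2=-5/3, Δ3=10, Δ4=-5
row 1: diag=6, rhs=48; c'=1/3, d'=8
row 2: denom=10−2·1/3=28/3; d'=(-16−2·8)/(28/3)=-24/7
row 3: denom=8−3·9/28=197/28; d'=(70−3·-24/7)/(197/28)=2248/197
row 4: denom=4−1·28/197=760/197; d'=(-90−1·2248/197)/(760/197)=-9989/380
back: M4=-9989/380
back: M3=2248/197−28/197·-9989/380=1439/95
back: M2=-24/7−9/28·1439/95=-3153/380
back: M1=8−1/3·-3153/380=4091/380
M: M0=0, M1=4091/380, M2=-3153/380, M3=1439/95, M4=-9989/380, M5=0
seg 0: a=5, c=M0/2=0, d=(M1−M0)/(6·1)=4091/2280, b=Δ0−h0·(2M0+M1)/6=-20051/2280
seg 1: a=-2, c=M1/2=4091/760, d=(M2−M1)/(6·2)=-1811/1140, b=Δ1−h1·(2M1+M2)/6=-3889/1140
seg 2: a=0, c=M2/2=-3153/760, d=(M3−M2)/(6·3)=8909/6840, b=Δ2−h2·(2M2+M3)/6=-215/228
seg 3: a=-5, c=M3/2=1439/190, d=(M4−M3)/(6·1)=-3149/456, b=Δ3−h3·(2M3+M4)/6=21277/2280
seg 4: a=5, c=M4/2=-9989/760, d=(M5−M4)/(6·1)=9989/2280, b=Δ4−h4·(2M4+M5)/6=4289/1140
t_q=13/2 → seg 3, τ=1/2; S=-5+21277/2280·τ+1439/190·τ²+-3149/456·τ³=4233/6080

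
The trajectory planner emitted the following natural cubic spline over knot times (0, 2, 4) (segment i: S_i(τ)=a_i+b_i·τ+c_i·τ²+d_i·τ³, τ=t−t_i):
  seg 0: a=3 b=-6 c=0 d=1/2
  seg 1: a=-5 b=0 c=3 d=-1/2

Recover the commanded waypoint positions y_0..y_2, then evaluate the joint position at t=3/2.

y_0=3 y_1=-5 y_2=3
S(3/2) = -69/16

y_0 = S_0(0) = a_0 = 3
y_1 = S_1(0) = a_1 = -5
y_2 = S_1(2) = 3
t_q=3/2 is in segment 0 (τ=3/2); S_0(τ)=-69/16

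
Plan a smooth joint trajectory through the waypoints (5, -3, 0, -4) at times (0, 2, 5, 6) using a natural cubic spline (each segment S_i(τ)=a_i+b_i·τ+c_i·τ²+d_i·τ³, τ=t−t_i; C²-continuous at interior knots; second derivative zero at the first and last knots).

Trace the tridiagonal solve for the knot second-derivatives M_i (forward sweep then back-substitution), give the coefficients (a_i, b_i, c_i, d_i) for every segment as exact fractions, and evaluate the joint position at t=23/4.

Δ: Δ0=-4, Δ1=1, Δ2=-4
row 1: diag=10, rhs=30; c'=3/10, d'=3
row 2: denom=8−3·3/10=71/10; d'=(-30−3·3)/(71/10)=-390/71
back: M2=-390/71
back: M1=3−3/10·-390/71=330/71
M: M0=0, M1=330/71, M2=-390/71, M3=0
seg 0: a=5, c=M0/2=0, d=(M1−M0)/(6·2)=55/142, b=Δ0−h0·(2M0+M1)/6=-394/71
seg 1: a=-3, c=M1/2=165/71, d=(M2−M1)/(6·3)=-40/71, b=Δ1−h1·(2M1+M2)/6=-64/71
seg 2: a=0, c=M2/2=-195/71, d=(M3−M2)/(6·1)=65/71, b=Δ2−h2·(2M2+M3)/6=-154/71
t_q=23/4 → seg 2, τ=3/4; S=0+-154/71·τ+-195/71·τ²+65/71·τ³=-12657/4544

  seg 0: a=5 b=-394/71 c=0 d=55/142
  seg 1: a=-3 b=-64/71 c=165/71 d=-40/71
  seg 2: a=0 b=-154/71 c=-195/71 d=65/71
S(23/4) = -12657/4544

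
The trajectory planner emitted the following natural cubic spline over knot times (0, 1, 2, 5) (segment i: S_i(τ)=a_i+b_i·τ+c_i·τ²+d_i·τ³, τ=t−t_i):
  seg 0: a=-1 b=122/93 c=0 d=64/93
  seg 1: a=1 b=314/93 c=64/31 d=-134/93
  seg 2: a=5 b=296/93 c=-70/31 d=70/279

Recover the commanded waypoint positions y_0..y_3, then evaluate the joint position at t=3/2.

y_0 = S_0(0) = a_0 = -1
y_1 = S_1(0) = a_1 = 1
y_2 = S_2(0) = a_2 = 5
y_3 = S_2(3) = 1
t_q=3/2 is in segment 1 (τ=1/2); S_1(τ)=375/124

y_0=-1 y_1=1 y_2=5 y_3=1
S(3/2) = 375/124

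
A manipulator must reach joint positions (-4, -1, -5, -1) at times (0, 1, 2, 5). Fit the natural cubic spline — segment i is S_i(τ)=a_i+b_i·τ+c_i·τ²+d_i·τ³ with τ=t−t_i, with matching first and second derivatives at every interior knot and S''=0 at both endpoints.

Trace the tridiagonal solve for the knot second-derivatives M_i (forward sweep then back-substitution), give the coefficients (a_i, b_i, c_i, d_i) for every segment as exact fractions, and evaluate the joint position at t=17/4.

Δ: Δ0=3, Δ1=-4, Δ2=4/3
row 1: diag=4, rhs=-42; c'=1/4, d'=-21/2
row 2: denom=8−1·1/4=31/4; d'=(32−1·-21/2)/(31/4)=170/31
back: M2=170/31
back: M1=-21/2−1/4·170/31=-368/31
M: M0=0, M1=-368/31, M2=170/31, M3=0
seg 0: a=-4, c=M0/2=0, d=(M1−M0)/(6·1)=-184/93, b=Δ0−h0·(2M0+M1)/6=463/93
seg 1: a=-1, c=M1/2=-184/31, d=(M2−M1)/(6·1)=269/93, b=Δ1−h1·(2M1+M2)/6=-89/93
seg 2: a=-5, c=M2/2=85/31, d=(M3−M2)/(6·3)=-85/279, b=Δ2−h2·(2M2+M3)/6=-386/93
t_q=17/4 → seg 2, τ=9/4; S=-5+-386/93·τ+85/31·τ²+-85/279·τ³=-7793/1984

  seg 0: a=-4 b=463/93 c=0 d=-184/93
  seg 1: a=-1 b=-89/93 c=-184/31 d=269/93
  seg 2: a=-5 b=-386/93 c=85/31 d=-85/279
S(17/4) = -7793/1984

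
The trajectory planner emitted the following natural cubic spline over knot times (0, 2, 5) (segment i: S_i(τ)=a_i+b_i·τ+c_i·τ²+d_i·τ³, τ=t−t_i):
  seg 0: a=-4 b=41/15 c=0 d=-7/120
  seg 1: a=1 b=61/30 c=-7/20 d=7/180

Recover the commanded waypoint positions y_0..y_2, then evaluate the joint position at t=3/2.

y_0 = S_0(0) = a_0 = -4
y_1 = S_1(0) = a_1 = 1
y_2 = S_1(3) = 5
t_q=3/2 is in segment 0 (τ=3/2); S_0(τ)=-31/320

y_0=-4 y_1=1 y_2=5
S(3/2) = -31/320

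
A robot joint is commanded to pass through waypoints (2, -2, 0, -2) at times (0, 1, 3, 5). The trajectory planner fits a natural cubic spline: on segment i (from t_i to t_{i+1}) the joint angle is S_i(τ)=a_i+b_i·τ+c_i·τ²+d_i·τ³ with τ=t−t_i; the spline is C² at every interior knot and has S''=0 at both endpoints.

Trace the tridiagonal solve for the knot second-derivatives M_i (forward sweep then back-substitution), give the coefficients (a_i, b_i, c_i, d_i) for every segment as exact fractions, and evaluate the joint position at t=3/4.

Δ: Δ0=-4, Δ1=1, Δ2=-1
row 1: diag=6, rhs=30; c'=1/3, d'=5
row 2: denom=8−2·1/3=22/3; d'=(-12−2·5)/(22/3)=-3
back: M2=-3
back: M1=5−1/3·-3=6
M: M0=0, M1=6, M2=-3, M3=0
seg 0: a=2, c=M0/2=0, d=(M1−M0)/(6·1)=1, b=Δ0−h0·(2M0+M1)/6=-5
seg 1: a=-2, c=M1/2=3, d=(M2−M1)/(6·2)=-3/4, b=Δ1−h1·(2M1+M2)/6=-2
seg 2: a=0, c=M2/2=-3/2, d=(M3−M2)/(6·2)=1/4, b=Δ2−h2·(2M2+M3)/6=1
t_q=3/4 → seg 0, τ=3/4; S=2+-5·τ+0·τ²+1·τ³=-85/64

  seg 0: a=2 b=-5 c=0 d=1
  seg 1: a=-2 b=-2 c=3 d=-3/4
  seg 2: a=0 b=1 c=-3/2 d=1/4
S(3/4) = -85/64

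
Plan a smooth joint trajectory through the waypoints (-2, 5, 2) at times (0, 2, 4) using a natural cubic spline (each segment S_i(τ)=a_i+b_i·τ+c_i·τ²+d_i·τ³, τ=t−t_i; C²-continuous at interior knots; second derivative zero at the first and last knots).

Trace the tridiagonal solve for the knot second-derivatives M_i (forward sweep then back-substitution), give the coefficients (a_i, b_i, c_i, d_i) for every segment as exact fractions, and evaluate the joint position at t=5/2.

Δ: Δ0=7/2, Δ1=-3/2
row 1: diag=8, rhs=-30; c'=1/4, d'=-15/4
back: M1=-15/4
M: M0=0, M1=-15/4, M2=0
seg 0: a=-2, c=M0/2=0, d=(M1−M0)/(6·2)=-5/16, b=Δ0−h0·(2M0+M1)/6=19/4
seg 1: a=5, c=M1/2=-15/8, d=(M2−M1)/(6·2)=5/16, b=Δ1−h1·(2M1+M2)/6=1
t_q=5/2 → seg 1, τ=1/2; S=5+1·τ+-15/8·τ²+5/16·τ³=649/128

  seg 0: a=-2 b=19/4 c=0 d=-5/16
  seg 1: a=5 b=1 c=-15/8 d=5/16
S(5/2) = 649/128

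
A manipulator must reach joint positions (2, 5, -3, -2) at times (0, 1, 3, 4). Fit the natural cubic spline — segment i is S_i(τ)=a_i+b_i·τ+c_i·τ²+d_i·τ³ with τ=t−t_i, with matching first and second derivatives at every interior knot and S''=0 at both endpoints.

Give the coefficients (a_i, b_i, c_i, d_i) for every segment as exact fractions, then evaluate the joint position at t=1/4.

  seg 0: a=2 b=37/8 c=0 d=-13/8
  seg 1: a=5 b=-1/4 c=-39/8 d=3/2
  seg 2: a=-3 b=-7/4 c=33/8 d=-11/8
S(1/4) = 1603/512

Δ: Δ0=3, Δ1=-4, Δ2=1
row 1: diag=6, rhs=-42; c'=1/3, d'=-7
row 2: denom=6−2·1/3=16/3; d'=(30−2·-7)/(16/3)=33/4
back: M2=33/4
back: M1=-7−1/3·33/4=-39/4
M: M0=0, M1=-39/4, M2=33/4, M3=0
seg 0: a=2, c=M0/2=0, d=(M1−M0)/(6·1)=-13/8, b=Δ0−h0·(2M0+M1)/6=37/8
seg 1: a=5, c=M1/2=-39/8, d=(M2−M1)/(6·2)=3/2, b=Δ1−h1·(2M1+M2)/6=-1/4
seg 2: a=-3, c=M2/2=33/8, d=(M3−M2)/(6·1)=-11/8, b=Δ2−h2·(2M2+M3)/6=-7/4
t_q=1/4 → seg 0, τ=1/4; S=2+37/8·τ+0·τ²+-13/8·τ³=1603/512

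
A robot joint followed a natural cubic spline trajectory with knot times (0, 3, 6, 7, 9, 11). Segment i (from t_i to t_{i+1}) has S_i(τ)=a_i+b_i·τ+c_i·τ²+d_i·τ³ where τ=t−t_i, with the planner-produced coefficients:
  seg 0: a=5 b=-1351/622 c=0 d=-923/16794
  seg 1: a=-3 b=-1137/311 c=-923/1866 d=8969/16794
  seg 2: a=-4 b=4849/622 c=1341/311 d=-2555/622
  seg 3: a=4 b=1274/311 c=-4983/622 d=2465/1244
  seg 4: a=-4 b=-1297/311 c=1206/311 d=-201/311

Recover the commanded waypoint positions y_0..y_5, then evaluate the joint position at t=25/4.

y_0 = S_0(0) = a_0 = 5
y_1 = S_1(0) = a_1 = -3
y_2 = S_2(0) = a_2 = -4
y_3 = S_3(0) = a_3 = 4
y_4 = S_4(0) = a_4 = -4
y_5 = S_4(2) = -2
t_q=25/4 is in segment 2 (τ=1/4); S_2(τ)=-73475/39808

y_0=5 y_1=-3 y_2=-4 y_3=4 y_4=-4 y_5=-2
S(25/4) = -73475/39808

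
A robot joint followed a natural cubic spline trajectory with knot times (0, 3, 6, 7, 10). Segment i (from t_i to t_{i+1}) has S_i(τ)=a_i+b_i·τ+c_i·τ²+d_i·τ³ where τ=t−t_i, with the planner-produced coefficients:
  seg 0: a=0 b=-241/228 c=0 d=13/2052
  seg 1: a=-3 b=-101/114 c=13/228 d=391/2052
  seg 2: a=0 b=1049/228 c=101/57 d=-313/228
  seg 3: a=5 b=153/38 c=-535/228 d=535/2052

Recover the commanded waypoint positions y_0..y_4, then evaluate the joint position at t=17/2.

y_0=0 y_1=-3 y_2=0 y_3=5 y_4=3
S(17/2) = 4037/608

y_0 = S_0(0) = a_0 = 0
y_1 = S_1(0) = a_1 = -3
y_2 = S_2(0) = a_2 = 0
y_3 = S_3(0) = a_3 = 5
y_4 = S_3(3) = 3
t_q=17/2 is in segment 3 (τ=3/2); S_3(τ)=4037/608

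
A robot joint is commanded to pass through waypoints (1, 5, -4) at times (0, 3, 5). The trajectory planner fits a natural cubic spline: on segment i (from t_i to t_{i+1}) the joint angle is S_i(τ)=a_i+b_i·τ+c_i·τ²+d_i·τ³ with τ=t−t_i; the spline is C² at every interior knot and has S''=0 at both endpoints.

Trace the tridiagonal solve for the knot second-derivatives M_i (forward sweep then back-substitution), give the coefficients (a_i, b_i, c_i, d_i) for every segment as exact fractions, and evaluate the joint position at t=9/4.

  seg 0: a=1 b=37/12 c=0 d=-7/36
  seg 1: a=5 b=-13/6 c=-7/4 d=7/24
S(9/4) = 1465/256

Δ: Δ0=4/3, Δ1=-9/2
row 1: diag=10, rhs=-35; c'=1/5, d'=-7/2
back: M1=-7/2
M: M0=0, M1=-7/2, M2=0
seg 0: a=1, c=M0/2=0, d=(M1−M0)/(6·3)=-7/36, b=Δ0−h0·(2M0+M1)/6=37/12
seg 1: a=5, c=M1/2=-7/4, d=(M2−M1)/(6·2)=7/24, b=Δ1−h1·(2M1+M2)/6=-13/6
t_q=9/4 → seg 0, τ=9/4; S=1+37/12·τ+0·τ²+-7/36·τ³=1465/256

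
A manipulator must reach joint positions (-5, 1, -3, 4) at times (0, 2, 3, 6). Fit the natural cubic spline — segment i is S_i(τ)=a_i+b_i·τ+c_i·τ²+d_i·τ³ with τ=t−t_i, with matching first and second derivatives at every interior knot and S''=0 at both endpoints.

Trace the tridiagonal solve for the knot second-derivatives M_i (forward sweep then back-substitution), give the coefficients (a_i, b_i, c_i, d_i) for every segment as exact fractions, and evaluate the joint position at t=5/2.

Δ: Δ0=3, Δ1=-4, Δ2=7/3
row 1: diag=6, rhs=-42; c'=1/6, d'=-7
row 2: denom=8−1·1/6=47/6; d'=(38−1·-7)/(47/6)=270/47
back: M2=270/47
back: M1=-7−1/6·270/47=-374/47
M: M0=0, M1=-374/47, M2=270/47, M3=0
seg 0: a=-5, c=M0/2=0, d=(M1−M0)/(6·2)=-187/282, b=Δ0−h0·(2M0+M1)/6=797/141
seg 1: a=1, c=M1/2=-187/47, d=(M2−M1)/(6·1)=322/141, b=Δ1−h1·(2M1+M2)/6=-325/141
seg 2: a=-3, c=M2/2=135/47, d=(M3−M2)/(6·3)=-15/47, b=Δ2−h2·(2M2+M3)/6=-481/141
t_q=5/2 → seg 1, τ=1/2; S=1+-325/141·τ+-187/47·τ²+322/141·τ³=-81/94

  seg 0: a=-5 b=797/141 c=0 d=-187/282
  seg 1: a=1 b=-325/141 c=-187/47 d=322/141
  seg 2: a=-3 b=-481/141 c=135/47 d=-15/47
S(5/2) = -81/94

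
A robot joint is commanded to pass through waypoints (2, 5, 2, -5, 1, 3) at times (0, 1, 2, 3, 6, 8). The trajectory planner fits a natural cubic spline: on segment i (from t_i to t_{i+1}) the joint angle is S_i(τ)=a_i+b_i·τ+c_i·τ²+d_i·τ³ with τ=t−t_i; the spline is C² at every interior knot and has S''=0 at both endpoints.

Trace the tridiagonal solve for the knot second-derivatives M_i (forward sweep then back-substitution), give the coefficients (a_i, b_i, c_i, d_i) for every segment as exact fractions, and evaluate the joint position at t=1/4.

  seg 0: a=2 b=4342/1025 c=0 d=-1267/1025
  seg 1: a=5 b=541/1025 c=-3801/1025 d=37/205
  seg 2: a=2 b=-6506/1025 c=-3246/1025 d=2577/1025
  seg 3: a=-5 b=-5267/1025 c=897/205 d=-682/1025
  seg 4: a=1 b=3229/1025 c=-1653/1025 d=551/2050
S(1/4) = 39881/13120

Δ: Δ0=3, Δ1=-3, Δ2=-7, Δ3=2, Δ4=1
row 1: diag=4, rhs=-36; c'=1/4, d'=-9
row 2: denom=4−1·1/4=15/4; d'=(-24−1·-9)/(15/4)=-4
row 3: denom=8−1·4/15=116/15; d'=(54−1·-4)/(116/15)=15/2
row 4: denom=10−3·45/116=1025/116; d'=(-6−3·15/2)/(1025/116)=-3306/1025
back: M4=-3306/1025
back: M3=15/2−45/116·-3306/1025=1794/205
back: M2=-4−4/15·1794/205=-6492/1025
back: M1=-9−1/4·-6492/1025=-7602/1025
M: M0=0, M1=-7602/1025, M2=-6492/1025, M3=1794/205, M4=-3306/1025, M5=0
seg 0: a=2, c=M0/2=0, d=(M1−M0)/(6·1)=-1267/1025, b=Δ0−h0·(2M0+M1)/6=4342/1025
seg 1: a=5, c=M1/2=-3801/1025, d=(M2−M1)/(6·1)=37/205, b=Δ1−h1·(2M1+M2)/6=541/1025
seg 2: a=2, c=M2/2=-3246/1025, d=(M3−M2)/(6·1)=2577/1025, b=Δ2−h2·(2M2+M3)/6=-6506/1025
seg 3: a=-5, c=M3/2=897/205, d=(M4−M3)/(6·3)=-682/1025, b=Δ3−h3·(2M3+M4)/6=-5267/1025
seg 4: a=1, c=M4/2=-1653/1025, d=(M5−M4)/(6·2)=551/2050, b=Δ4−h4·(2M4+M5)/6=3229/1025
t_q=1/4 → seg 0, τ=1/4; S=2+4342/1025·τ+0·τ²+-1267/1025·τ³=39881/13120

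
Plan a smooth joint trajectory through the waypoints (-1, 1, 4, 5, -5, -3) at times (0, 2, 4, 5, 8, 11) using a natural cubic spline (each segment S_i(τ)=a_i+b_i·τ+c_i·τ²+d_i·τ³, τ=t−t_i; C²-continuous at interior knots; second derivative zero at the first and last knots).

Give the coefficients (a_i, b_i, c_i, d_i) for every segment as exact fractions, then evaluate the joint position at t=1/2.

  seg 0: a=-1 b=826/933 c=0 d=107/3732
  seg 1: a=1 b=1147/933 c=107/622 d=-137/7464
  seg 2: a=4 b=3167/1866 c=77/1244 d=-2833/3732
  seg 3: a=5 b=-1703/3732 c=-689/311 d=521/1244
  seg 4: a=-5 b=-4555/1866 c=1933/1244 d=-1933/11196
S(1/2) = -5511/9952

Δ: Δ0=1, Δ1=3/2, Δ2=1, Δ3=-10/3, Δ4=2/3
row 1: diag=8, rhs=3; c'=1/4, d'=3/8
row 2: denom=6−2·1/4=11/2; d'=(-3−2·3/8)/(11/2)=-15/22
row 3: denom=8−1·2/11=86/11; d'=(-26−1·-15/22)/(86/11)=-557/172
row 4: denom=12−3·33/86=933/86; d'=(24−3·-557/172)/(933/86)=1933/622
back: M4=1933/622
back: M3=-557/172−33/86·1933/622=-1378/311
back: M2=-15/22−2/11·-1378/311=77/622
back: M1=3/8−1/4·77/622=107/311
M: M0=0, M1=107/311, M2=77/622, M3=-1378/311, M4=1933/622, M5=0
seg 0: a=-1, c=M0/2=0, d=(M1−M0)/(6·2)=107/3732, b=Δ0−h0·(2M0+M1)/6=826/933
seg 1: a=1, c=M1/2=107/622, d=(M2−M1)/(6·2)=-137/7464, b=Δ1−h1·(2M1+M2)/6=1147/933
seg 2: a=4, c=M2/2=77/1244, d=(M3−M2)/(6·1)=-2833/3732, b=Δ2−h2·(2M2+M3)/6=3167/1866
seg 3: a=5, c=M3/2=-689/311, d=(M4−M3)/(6·3)=521/1244, b=Δ3−h3·(2M3+M4)/6=-1703/3732
seg 4: a=-5, c=M4/2=1933/1244, d=(M5−M4)/(6·3)=-1933/11196, b=Δ4−h4·(2M4+M5)/6=-4555/1866
t_q=1/2 → seg 0, τ=1/2; S=-1+826/933·τ+0·τ²+107/3732·τ³=-5511/9952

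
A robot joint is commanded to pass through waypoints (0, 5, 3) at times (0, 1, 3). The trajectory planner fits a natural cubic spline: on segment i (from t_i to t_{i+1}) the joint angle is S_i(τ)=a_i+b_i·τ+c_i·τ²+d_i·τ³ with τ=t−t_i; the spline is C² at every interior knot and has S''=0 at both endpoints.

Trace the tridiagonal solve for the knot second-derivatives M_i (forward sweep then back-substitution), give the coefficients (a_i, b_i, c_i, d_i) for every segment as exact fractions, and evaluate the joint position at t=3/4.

  seg 0: a=0 b=6 c=0 d=-1
  seg 1: a=5 b=3 c=-3 d=1/2
S(3/4) = 261/64

Δ: Δ0=5, Δ1=-1
row 1: diag=6, rhs=-36; c'=1/3, d'=-6
back: M1=-6
M: M0=0, M1=-6, M2=0
seg 0: a=0, c=M0/2=0, d=(M1−M0)/(6·1)=-1, b=Δ0−h0·(2M0+M1)/6=6
seg 1: a=5, c=M1/2=-3, d=(M2−M1)/(6·2)=1/2, b=Δ1−h1·(2M1+M2)/6=3
t_q=3/4 → seg 0, τ=3/4; S=0+6·τ+0·τ²+-1·τ³=261/64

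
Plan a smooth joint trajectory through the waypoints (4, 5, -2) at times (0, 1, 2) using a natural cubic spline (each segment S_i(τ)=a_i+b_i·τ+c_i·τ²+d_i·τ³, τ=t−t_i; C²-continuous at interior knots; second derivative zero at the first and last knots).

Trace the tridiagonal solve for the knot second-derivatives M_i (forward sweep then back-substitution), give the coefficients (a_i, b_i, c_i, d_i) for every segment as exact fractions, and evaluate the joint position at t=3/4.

Δ: Δ0=1, Δ1=-7
row 1: diag=4, rhs=-48; c'=1/4, d'=-12
back: M1=-12
M: M0=0, M1=-12, M2=0
seg 0: a=4, c=M0/2=0, d=(M1−M0)/(6·1)=-2, b=Δ0−h0·(2M0+M1)/6=3
seg 1: a=5, c=M1/2=-6, d=(M2−M1)/(6·1)=2, b=Δ1−h1·(2M1+M2)/6=-3
t_q=3/4 → seg 0, τ=3/4; S=4+3·τ+0·τ²+-2·τ³=173/32

  seg 0: a=4 b=3 c=0 d=-2
  seg 1: a=5 b=-3 c=-6 d=2
S(3/4) = 173/32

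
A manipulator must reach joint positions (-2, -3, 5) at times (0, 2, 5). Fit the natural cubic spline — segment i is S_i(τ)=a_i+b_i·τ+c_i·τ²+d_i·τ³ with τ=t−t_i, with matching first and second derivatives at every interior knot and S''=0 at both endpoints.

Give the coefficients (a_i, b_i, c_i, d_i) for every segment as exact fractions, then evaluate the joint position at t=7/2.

Δ: Δ0=-1/2, Δ1=8/3
row 1: diag=10, rhs=19; c'=3/10, d'=19/10
back: M1=19/10
M: M0=0, M1=19/10, M2=0
seg 0: a=-2, c=M0/2=0, d=(M1−M0)/(6·2)=19/120, b=Δ0−h0·(2M0+M1)/6=-17/15
seg 1: a=-3, c=M1/2=19/20, d=(M2−M1)/(6·3)=-19/180, b=Δ1−h1·(2M1+M2)/6=23/30
t_q=7/2 → seg 1, τ=3/2; S=-3+23/30·τ+19/20·τ²+-19/180·τ³=-11/160

  seg 0: a=-2 b=-17/15 c=0 d=19/120
  seg 1: a=-3 b=23/30 c=19/20 d=-19/180
S(7/2) = -11/160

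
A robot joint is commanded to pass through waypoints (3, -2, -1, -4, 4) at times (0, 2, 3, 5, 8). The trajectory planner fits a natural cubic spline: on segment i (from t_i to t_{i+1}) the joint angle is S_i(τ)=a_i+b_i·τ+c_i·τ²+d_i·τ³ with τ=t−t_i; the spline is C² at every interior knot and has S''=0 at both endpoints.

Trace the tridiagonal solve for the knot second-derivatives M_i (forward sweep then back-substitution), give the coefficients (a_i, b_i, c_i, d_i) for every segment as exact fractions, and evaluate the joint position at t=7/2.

  seg 0: a=3 b=-3821/978 c=0 d=172/489
  seg 1: a=-2 b=307/978 c=344/163 d=-1393/978
  seg 2: a=-1 b=128/489 c=-705/326 d=2507/3912
  seg 3: a=-4 b=-683/978 c=1097/652 d=-1097/5868
S(7/2) = -13871/10432

Δ: Δ0=-5/2, Δ1=1, Δ2=-3/2, Δ3=8/3
row 1: diag=6, rhs=21; c'=1/6, d'=7/2
row 2: denom=6−1·1/6=35/6; d'=(-15−1·7/2)/(35/6)=-111/35
row 3: denom=10−2·12/35=326/35; d'=(25−2·-111/35)/(326/35)=1097/326
back: M3=1097/326
back: M2=-111/35−12/35·1097/326=-705/163
back: M1=7/2−1/6·-705/163=688/163
M: M0=0, M1=688/163, M2=-705/163, M3=1097/326, M4=0
seg 0: a=3, c=M0/2=0, d=(M1−M0)/(6·2)=172/489, b=Δ0−h0·(2M0+M1)/6=-3821/978
seg 1: a=-2, c=M1/2=344/163, d=(M2−M1)/(6·1)=-1393/978, b=Δ1−h1·(2M1+M2)/6=307/978
seg 2: a=-1, c=M2/2=-705/326, d=(M3−M2)/(6·2)=2507/3912, b=Δ2−h2·(2M2+M3)/6=128/489
seg 3: a=-4, c=M3/2=1097/652, d=(M4−M3)/(6·3)=-1097/5868, b=Δ3−h3·(2M3+M4)/6=-683/978
t_q=7/2 → seg 2, τ=1/2; S=-1+128/489·τ+-705/326·τ²+2507/3912·τ³=-13871/10432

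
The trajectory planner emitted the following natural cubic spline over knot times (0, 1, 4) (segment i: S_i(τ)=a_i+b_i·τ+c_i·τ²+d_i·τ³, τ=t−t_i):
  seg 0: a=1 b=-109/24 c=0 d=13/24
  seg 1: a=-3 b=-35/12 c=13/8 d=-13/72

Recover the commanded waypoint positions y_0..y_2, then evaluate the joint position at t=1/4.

y_0=1 y_1=-3 y_2=-2
S(1/4) = -65/512

y_0 = S_0(0) = a_0 = 1
y_1 = S_1(0) = a_1 = -3
y_2 = S_1(3) = -2
t_q=1/4 is in segment 0 (τ=1/4); S_0(τ)=-65/512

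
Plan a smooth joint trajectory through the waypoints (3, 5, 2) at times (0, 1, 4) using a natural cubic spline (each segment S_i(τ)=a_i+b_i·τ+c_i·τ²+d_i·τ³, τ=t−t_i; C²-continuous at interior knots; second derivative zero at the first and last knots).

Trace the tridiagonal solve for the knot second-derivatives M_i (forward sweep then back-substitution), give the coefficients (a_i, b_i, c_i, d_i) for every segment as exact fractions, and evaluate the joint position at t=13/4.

Δ: Δ0=2, Δ1=-1
row 1: diag=8, rhs=-18; c'=3/8, d'=-9/4
back: M1=-9/4
M: M0=0, M1=-9/4, M2=0
seg 0: a=3, c=M0/2=0, d=(M1−M0)/(6·1)=-3/8, b=Δ0−h0·(2M0+M1)/6=19/8
seg 1: a=5, c=M1/2=-9/8, d=(M2−M1)/(6·3)=1/8, b=Δ1−h1·(2M1+M2)/6=5/4
t_q=13/4 → seg 1, τ=9/4; S=5+5/4·τ+-9/8·τ²+1/8·τ³=1813/512

  seg 0: a=3 b=19/8 c=0 d=-3/8
  seg 1: a=5 b=5/4 c=-9/8 d=1/8
S(13/4) = 1813/512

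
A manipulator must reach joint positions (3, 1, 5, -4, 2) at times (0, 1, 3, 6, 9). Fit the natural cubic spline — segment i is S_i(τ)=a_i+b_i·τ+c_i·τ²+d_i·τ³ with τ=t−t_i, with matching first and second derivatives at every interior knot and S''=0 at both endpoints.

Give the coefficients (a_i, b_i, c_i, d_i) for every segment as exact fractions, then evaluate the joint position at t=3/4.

  seg 0: a=3 b=-305/103 c=0 d=99/103
  seg 1: a=1 b=-8/103 c=297/103 d=-95/103
  seg 2: a=5 b=40/103 c=-273/103 d=470/927
  seg 3: a=-4 b=-188/103 c=197/103 d=-197/927
S(3/4) = 7809/6592

Δ: Δ0=-2, Δ1=2, Δ2=-3, Δ3=2
row 1: diag=6, rhs=24; c'=1/3, d'=4
row 2: denom=10−2·1/3=28/3; d'=(-30−2·4)/(28/3)=-57/14
row 3: denom=12−3·9/28=309/28; d'=(30−3·-57/14)/(309/28)=394/103
back: M3=394/103
back: M2=-57/14−9/28·394/103=-546/103
back: M1=4−1/3·-546/103=594/103
M: M0=0, M1=594/103, M2=-546/103, M3=394/103, M4=0
seg 0: a=3, c=M0/2=0, d=(M1−M0)/(6·1)=99/103, b=Δ0−h0·(2M0+M1)/6=-305/103
seg 1: a=1, c=M1/2=297/103, d=(M2−M1)/(6·2)=-95/103, b=Δ1−h1·(2M1+M2)/6=-8/103
seg 2: a=5, c=M2/2=-273/103, d=(M3−M2)/(6·3)=470/927, b=Δ2−h2·(2M2+M3)/6=40/103
seg 3: a=-4, c=M3/2=197/103, d=(M4−M3)/(6·3)=-197/927, b=Δ3−h3·(2M3+M4)/6=-188/103
t_q=3/4 → seg 0, τ=3/4; S=3+-305/103·τ+0·τ²+99/103·τ³=7809/6592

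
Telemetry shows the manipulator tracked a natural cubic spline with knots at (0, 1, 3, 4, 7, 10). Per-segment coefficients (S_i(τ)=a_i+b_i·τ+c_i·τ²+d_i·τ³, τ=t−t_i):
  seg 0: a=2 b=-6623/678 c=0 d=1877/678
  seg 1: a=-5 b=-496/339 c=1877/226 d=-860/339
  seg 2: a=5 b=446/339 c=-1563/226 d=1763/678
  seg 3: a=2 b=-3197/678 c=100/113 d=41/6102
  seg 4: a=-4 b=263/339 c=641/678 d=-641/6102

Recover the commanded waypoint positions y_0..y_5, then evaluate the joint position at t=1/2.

y_0=2 y_1=-5 y_2=5 y_3=2 y_4=-4 y_5=4
S(1/2) = -4589/1808

y_0 = S_0(0) = a_0 = 2
y_1 = S_1(0) = a_1 = -5
y_2 = S_2(0) = a_2 = 5
y_3 = S_3(0) = a_3 = 2
y_4 = S_4(0) = a_4 = -4
y_5 = S_4(3) = 4
t_q=1/2 is in segment 0 (τ=1/2); S_0(τ)=-4589/1808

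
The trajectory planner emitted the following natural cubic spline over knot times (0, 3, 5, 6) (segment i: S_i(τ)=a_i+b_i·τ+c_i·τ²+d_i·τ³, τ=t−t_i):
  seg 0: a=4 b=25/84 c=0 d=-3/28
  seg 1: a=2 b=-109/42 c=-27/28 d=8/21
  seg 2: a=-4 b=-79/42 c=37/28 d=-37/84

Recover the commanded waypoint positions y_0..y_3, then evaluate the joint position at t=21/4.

y_0=4 y_1=2 y_2=-4 y_3=-5
S(21/4) = -1125/256

y_0 = S_0(0) = a_0 = 4
y_1 = S_1(0) = a_1 = 2
y_2 = S_2(0) = a_2 = -4
y_3 = S_2(1) = -5
t_q=21/4 is in segment 2 (τ=1/4); S_2(τ)=-1125/256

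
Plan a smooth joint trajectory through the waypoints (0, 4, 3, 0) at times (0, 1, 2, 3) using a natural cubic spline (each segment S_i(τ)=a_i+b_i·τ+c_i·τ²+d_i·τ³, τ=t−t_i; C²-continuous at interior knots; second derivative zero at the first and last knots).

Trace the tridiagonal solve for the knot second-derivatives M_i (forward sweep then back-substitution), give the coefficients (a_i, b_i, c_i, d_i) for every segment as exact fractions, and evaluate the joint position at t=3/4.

Δ: Δ0=4, Δ1=-1, Δ2=-3
row 1: diag=4, rhs=-30; c'=1/4, d'=-15/2
row 2: denom=4−1·1/4=15/4; d'=(-12−1·-15/2)/(15/4)=-6/5
back: M2=-6/5
back: M1=-15/2−1/4·-6/5=-36/5
M: M0=0, M1=-36/5, M2=-6/5, M3=0
seg 0: a=0, c=M0/2=0, d=(M1−M0)/(6·1)=-6/5, b=Δ0−h0·(2M0+M1)/6=26/5
seg 1: a=4, c=M1/2=-18/5, d=(M2−M1)/(6·1)=1, b=Δ1−h1·(2M1+M2)/6=8/5
seg 2: a=3, c=M2/2=-3/5, d=(M3−M2)/(6·1)=1/5, b=Δ2−h2·(2M2+M3)/6=-13/5
t_q=3/4 → seg 0, τ=3/4; S=0+26/5·τ+0·τ²+-6/5·τ³=543/160

  seg 0: a=0 b=26/5 c=0 d=-6/5
  seg 1: a=4 b=8/5 c=-18/5 d=1
  seg 2: a=3 b=-13/5 c=-3/5 d=1/5
S(3/4) = 543/160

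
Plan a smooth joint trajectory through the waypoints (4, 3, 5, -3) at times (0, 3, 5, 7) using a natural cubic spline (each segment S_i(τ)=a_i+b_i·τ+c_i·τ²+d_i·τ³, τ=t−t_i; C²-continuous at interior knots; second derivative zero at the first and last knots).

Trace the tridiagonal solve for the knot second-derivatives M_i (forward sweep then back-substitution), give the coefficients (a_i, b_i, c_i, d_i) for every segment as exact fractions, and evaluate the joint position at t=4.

Δ: Δ0=-1/3, Δ1=1, Δ2=-4
row 1: diag=10, rhs=8; c'=1/5, d'=4/5
row 2: denom=8−2·1/5=38/5; d'=(-30−2·4/5)/(38/5)=-79/19
back: M2=-79/19
back: M1=4/5−1/5·-79/19=31/19
M: M0=0, M1=31/19, M2=-79/19, M3=0
seg 0: a=4, c=M0/2=0, d=(M1−M0)/(6·3)=31/342, b=Δ0−h0·(2M0+M1)/6=-131/114
seg 1: a=3, c=M1/2=31/38, d=(M2−M1)/(6·2)=-55/114, b=Δ1−h1·(2M1+M2)/6=74/57
seg 2: a=5, c=M2/2=-79/38, d=(M3−M2)/(6·2)=79/228, b=Δ2−h2·(2M2+M3)/6=-70/57
t_q=4 → seg 1, τ=1; S=3+74/57·τ+31/38·τ²+-55/114·τ³=88/19

  seg 0: a=4 b=-131/114 c=0 d=31/342
  seg 1: a=3 b=74/57 c=31/38 d=-55/114
  seg 2: a=5 b=-70/57 c=-79/38 d=79/228
S(4) = 88/19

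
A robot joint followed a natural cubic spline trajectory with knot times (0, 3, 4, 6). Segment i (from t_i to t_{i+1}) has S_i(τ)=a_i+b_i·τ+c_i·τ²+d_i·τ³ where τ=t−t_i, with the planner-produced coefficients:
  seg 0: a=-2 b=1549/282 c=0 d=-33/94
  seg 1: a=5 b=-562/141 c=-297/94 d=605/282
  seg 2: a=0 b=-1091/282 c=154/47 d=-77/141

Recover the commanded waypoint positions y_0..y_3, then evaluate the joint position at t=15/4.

y_0=-2 y_1=5 y_2=0 y_3=1
S(15/4) = 6849/6016

y_0 = S_0(0) = a_0 = -2
y_1 = S_1(0) = a_1 = 5
y_2 = S_2(0) = a_2 = 0
y_3 = S_2(2) = 1
t_q=15/4 is in segment 1 (τ=3/4); S_1(τ)=6849/6016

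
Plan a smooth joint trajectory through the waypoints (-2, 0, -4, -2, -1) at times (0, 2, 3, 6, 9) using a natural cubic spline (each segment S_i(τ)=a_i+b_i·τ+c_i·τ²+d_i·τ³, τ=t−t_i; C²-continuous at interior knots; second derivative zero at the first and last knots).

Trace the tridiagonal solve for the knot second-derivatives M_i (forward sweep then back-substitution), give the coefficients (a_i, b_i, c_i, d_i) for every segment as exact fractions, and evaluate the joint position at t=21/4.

  seg 0: a=-2 b=249/85 c=0 d=-41/85
  seg 1: a=0 b=-243/85 c=-246/85 d=149/85
  seg 2: a=-4 b=-288/85 c=201/85 d=-155/459
  seg 3: a=-2 b=143/85 c=-172/255 d=172/2295
S(21/4) = -19033/5440

Δ: Δ0=1, Δ1=-4, Δ2=2/3, Δ3=1/3
row 1: diag=6, rhs=-30; c'=1/6, d'=-5
row 2: denom=8−1·1/6=47/6; d'=(28−1·-5)/(47/6)=198/47
row 3: denom=12−3·18/47=510/47; d'=(-2−3·198/47)/(510/47)=-344/255
back: M3=-344/255
back: M2=198/47−18/47·-344/255=402/85
back: M1=-5−1/6·402/85=-492/85
M: M0=0, M1=-492/85, M2=402/85, M3=-344/255, M4=0
seg 0: a=-2, c=M0/2=0, d=(M1−M0)/(6·2)=-41/85, b=Δ0−h0·(2M0+M1)/6=249/85
seg 1: a=0, c=M1/2=-246/85, d=(M2−M1)/(6·1)=149/85, b=Δ1−h1·(2M1+M2)/6=-243/85
seg 2: a=-4, c=M2/2=201/85, d=(M3−M2)/(6·3)=-155/459, b=Δ2−h2·(2M2+M3)/6=-288/85
seg 3: a=-2, c=M3/2=-172/255, d=(M4−M3)/(6·3)=172/2295, b=Δ3−h3·(2M3+M4)/6=143/85
t_q=21/4 → seg 2, τ=9/4; S=-4+-288/85·τ+201/85·τ²+-155/459·τ³=-19033/5440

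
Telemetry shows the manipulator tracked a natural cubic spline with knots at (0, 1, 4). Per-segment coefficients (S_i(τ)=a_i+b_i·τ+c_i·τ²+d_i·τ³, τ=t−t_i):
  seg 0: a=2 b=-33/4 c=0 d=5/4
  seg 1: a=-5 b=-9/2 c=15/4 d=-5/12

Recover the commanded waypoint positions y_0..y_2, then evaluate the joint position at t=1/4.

y_0 = S_0(0) = a_0 = 2
y_1 = S_1(0) = a_1 = -5
y_2 = S_1(3) = 4
t_q=1/4 is in segment 0 (τ=1/4); S_0(τ)=-11/256

y_0=2 y_1=-5 y_2=4
S(1/4) = -11/256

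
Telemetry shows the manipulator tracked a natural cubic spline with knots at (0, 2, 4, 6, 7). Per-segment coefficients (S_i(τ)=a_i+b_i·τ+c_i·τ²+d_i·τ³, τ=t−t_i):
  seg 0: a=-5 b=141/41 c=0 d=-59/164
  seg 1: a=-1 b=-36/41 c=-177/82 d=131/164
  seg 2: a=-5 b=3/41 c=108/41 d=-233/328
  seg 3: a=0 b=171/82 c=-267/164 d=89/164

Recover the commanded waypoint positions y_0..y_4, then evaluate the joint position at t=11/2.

y_0 = S_0(0) = a_0 = -5
y_1 = S_1(0) = a_1 = -1
y_2 = S_2(0) = a_2 = -5
y_3 = S_3(0) = a_3 = 0
y_4 = S_3(1) = 1
t_q=11/2 is in segment 2 (τ=3/2); S_2(τ)=-3571/2624

y_0=-5 y_1=-1 y_2=-5 y_3=0 y_4=1
S(11/2) = -3571/2624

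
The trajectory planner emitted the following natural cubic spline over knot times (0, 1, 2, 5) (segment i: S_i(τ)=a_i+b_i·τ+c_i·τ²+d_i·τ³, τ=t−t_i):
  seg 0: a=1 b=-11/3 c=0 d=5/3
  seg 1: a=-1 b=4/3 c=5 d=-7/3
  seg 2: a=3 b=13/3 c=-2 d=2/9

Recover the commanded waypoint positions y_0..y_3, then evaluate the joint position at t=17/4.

y_0=1 y_1=-1 y_2=3 y_3=4
S(17/4) = 165/32

y_0 = S_0(0) = a_0 = 1
y_1 = S_1(0) = a_1 = -1
y_2 = S_2(0) = a_2 = 3
y_3 = S_2(3) = 4
t_q=17/4 is in segment 2 (τ=9/4); S_2(τ)=165/32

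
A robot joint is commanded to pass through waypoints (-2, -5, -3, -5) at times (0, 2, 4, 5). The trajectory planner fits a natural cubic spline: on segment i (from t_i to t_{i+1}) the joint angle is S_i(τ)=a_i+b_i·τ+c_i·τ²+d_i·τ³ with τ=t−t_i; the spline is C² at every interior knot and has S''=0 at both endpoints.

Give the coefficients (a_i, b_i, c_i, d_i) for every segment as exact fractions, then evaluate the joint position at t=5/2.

  seg 0: a=-2 b=-27/11 c=0 d=21/88
  seg 1: a=-5 b=9/22 c=63/44 d=-25/44
  seg 2: a=-3 b=-15/22 c=-87/44 d=29/44
S(5/2) = -1587/352

Δ: Δ0=-3/2, Δ1=1, Δ2=-2
row 1: diag=8, rhs=15; c'=1/4, d'=15/8
row 2: denom=6−2·1/4=11/2; d'=(-18−2·15/8)/(11/2)=-87/22
back: M2=-87/22
back: M1=15/8−1/4·-87/22=63/22
M: M0=0, M1=63/22, M2=-87/22, M3=0
seg 0: a=-2, c=M0/2=0, d=(M1−M0)/(6·2)=21/88, b=Δ0−h0·(2M0+M1)/6=-27/11
seg 1: a=-5, c=M1/2=63/44, d=(M2−M1)/(6·2)=-25/44, b=Δ1−h1·(2M1+M2)/6=9/22
seg 2: a=-3, c=M2/2=-87/44, d=(M3−M2)/(6·1)=29/44, b=Δ2−h2·(2M2+M3)/6=-15/22
t_q=5/2 → seg 1, τ=1/2; S=-5+9/22·τ+63/44·τ²+-25/44·τ³=-1587/352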